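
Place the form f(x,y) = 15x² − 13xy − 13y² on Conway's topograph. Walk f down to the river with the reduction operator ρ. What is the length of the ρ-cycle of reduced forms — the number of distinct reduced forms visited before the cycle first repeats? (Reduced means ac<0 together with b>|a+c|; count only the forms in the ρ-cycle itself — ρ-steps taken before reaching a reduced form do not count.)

D = 949, ⌊√D⌋ = 30
descent: ρ → (-13,13,15)  [lands on river]
river: ρ → (15,17,-11)
river: ρ → (-11,27,5)
river: ρ → (5,23,-21)
river: ρ → (-21,19,7)
river: ρ → (7,23,-15)
river: ρ → (-15,7,15)
river: ρ → (15,23,-7)
river: ρ → (-7,19,21)
river: ρ → (21,23,-5)
river: ρ → (-5,27,11)
river: ρ → (11,17,-15)
river: ρ → (-15,13,13)
river: ρ → (13,13,-15)
river: ρ → (-15,17,11)
river: ρ → (11,27,-5)
river: ρ → (-5,23,21)
river: ρ → (21,19,-7)
river: ρ → (-7,23,15)
river: ρ → (15,7,-15)
river: ρ → (-15,23,7)
river: ρ → (7,19,-21)
river: ρ → (-21,23,5)
river: ρ → (5,27,-11)
river: ρ → (-11,17,15)
river: ρ → (15,13,-13)
ρ-cycle length = 26 (tail of 1 descent step not counted)

26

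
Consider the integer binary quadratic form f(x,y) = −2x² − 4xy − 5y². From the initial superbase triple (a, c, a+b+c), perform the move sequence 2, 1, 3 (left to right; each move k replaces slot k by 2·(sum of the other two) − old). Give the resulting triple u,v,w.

start (-2,-5,-11) = (f(1,0),f(0,1),f(1,1))
replace slot 2: 2·((-2)+(-11)) − (-5) = -21 → (-2,-21,-11)
replace slot 1: 2·((-21)+(-11)) − (-2) = -62 → (-62,-21,-11)
replace slot 3: 2·((-62)+(-21)) − (-11) = -155 → (-62,-21,-155)

-62,-21,-155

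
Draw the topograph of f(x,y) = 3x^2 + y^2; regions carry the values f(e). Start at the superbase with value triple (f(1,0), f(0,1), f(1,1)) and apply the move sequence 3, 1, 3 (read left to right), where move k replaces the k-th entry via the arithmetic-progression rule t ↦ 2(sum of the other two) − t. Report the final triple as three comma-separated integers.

start (3,1,4) = (f(1,0),f(0,1),f(1,1))
replace slot 3: 2·(3+1) − 4 = 4 → (3,1,4)
replace slot 1: 2·(1+4) − 3 = 7 → (7,1,4)
replace slot 3: 2·(7+1) − 4 = 12 → (7,1,12)

7,1,12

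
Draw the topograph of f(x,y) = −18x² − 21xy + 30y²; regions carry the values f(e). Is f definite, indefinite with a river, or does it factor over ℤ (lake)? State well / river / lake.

D = b²−4ac = (-21)² − 4·(-18)·30 = 2601
D = 51² is a perfect square ⇒ form factors over ℤ ⇒ lakes

lake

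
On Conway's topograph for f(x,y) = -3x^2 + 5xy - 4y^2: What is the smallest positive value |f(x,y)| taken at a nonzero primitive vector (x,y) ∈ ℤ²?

translate: b→1 (≡-5 mod 6), so (3,-5,4)→(3,1,2)
flip: (3,1,2)→(2,-1,3)
reduced (well bottom): (2,-1,3) with a≤c, −a<b≤a
well minimum |f| = |-2| = 2 (negative-definite)

2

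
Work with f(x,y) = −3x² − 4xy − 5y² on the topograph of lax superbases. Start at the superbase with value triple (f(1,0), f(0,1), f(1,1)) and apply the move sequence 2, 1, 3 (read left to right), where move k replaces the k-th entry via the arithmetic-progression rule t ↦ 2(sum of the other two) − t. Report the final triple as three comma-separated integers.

start (-3,-5,-12) = (f(1,0),f(0,1),f(1,1))
replace slot 2: 2·((-3)+(-12)) − (-5) = -25 → (-3,-25,-12)
replace slot 1: 2·((-25)+(-12)) − (-3) = -71 → (-71,-25,-12)
replace slot 3: 2·((-71)+(-25)) − (-12) = -180 → (-71,-25,-180)

-71,-25,-180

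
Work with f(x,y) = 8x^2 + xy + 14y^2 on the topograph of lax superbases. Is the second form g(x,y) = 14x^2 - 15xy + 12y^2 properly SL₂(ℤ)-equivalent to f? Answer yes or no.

D₁ = -447, D₂ = -447
f: reduced (well bottom): (8,1,14) with a≤c, −a<b≤a
g: translate: b→13 (≡-15 mod 28), so (14,-15,12)→(14,13,11)
g: flip: (14,13,11)→(11,-13,14)
g: translate: b→9 (≡-13 mod 22), so (11,-13,14)→(11,9,12)
g: reduced (well bottom): (11,9,12) with a≤c, −a<b≤a
reduced forms (8, 1, 14) vs (11, 9, 12) ⇒ inequivalent

no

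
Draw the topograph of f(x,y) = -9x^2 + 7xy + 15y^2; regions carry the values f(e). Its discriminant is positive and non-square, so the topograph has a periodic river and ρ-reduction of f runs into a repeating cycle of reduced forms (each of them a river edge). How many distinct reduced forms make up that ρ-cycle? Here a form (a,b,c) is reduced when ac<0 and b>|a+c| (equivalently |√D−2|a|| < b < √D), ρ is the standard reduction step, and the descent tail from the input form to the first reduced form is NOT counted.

D = 589, ⌊√D⌋ = 24
river: ρ → (15,23,-1)
river: ρ → (-1,23,15)
river: ρ → (15,7,-9)
river: ρ → (-9,11,13)
river: ρ → (13,15,-7)
river: ρ → (-7,13,15)
river: ρ → (15,17,-5)
river: ρ → (-5,23,3)
river: ρ → (3,19,-19)
river: ρ → (-19,19,3)
river: ρ → (3,23,-5)
river: ρ → (-5,17,15)
river: ρ → (15,13,-7)
river: ρ → (-7,15,13)
river: ρ → (13,11,-9)
river: ρ → (-9,7,15)
ρ-cycle length = 16 (tail of 0 descent steps not counted)

16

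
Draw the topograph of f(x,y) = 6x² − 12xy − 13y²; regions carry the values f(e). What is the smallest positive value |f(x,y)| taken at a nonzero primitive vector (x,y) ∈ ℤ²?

descent: ρ → (-13,12,6)  [lands on river]
river: ρ → (6,12,-13)
river: ρ → (-13,14,5)
river: ρ → (5,16,-10)
river: ρ → (-10,4,11)
river: ρ → (11,18,-3)
river: ρ → (-3,18,11)
river: ρ → (11,4,-10)
river: ρ → (-10,16,5)
river: ρ → (5,14,-13)
closes: descent 1, river 10
min |a| on river = 3

3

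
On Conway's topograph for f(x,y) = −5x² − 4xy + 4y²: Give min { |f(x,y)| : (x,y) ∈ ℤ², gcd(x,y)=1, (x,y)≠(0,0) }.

descent: ρ → (4,4,-5)  [lands on river]
river: ρ → (-5,6,3)
river: ρ → (3,6,-5)
river: ρ → (-5,4,4)
closes: descent 1, river 4
min |a| on river = 3

3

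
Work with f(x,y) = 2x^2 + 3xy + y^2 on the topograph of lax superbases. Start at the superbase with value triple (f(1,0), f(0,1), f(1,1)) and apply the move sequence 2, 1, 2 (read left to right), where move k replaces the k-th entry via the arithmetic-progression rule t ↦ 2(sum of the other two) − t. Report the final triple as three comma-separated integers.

start (2,1,6) = (f(1,0),f(0,1),f(1,1))
replace slot 2: 2·(2+6) − 1 = 15 → (2,15,6)
replace slot 1: 2·(15+6) − 2 = 40 → (40,15,6)
replace slot 2: 2·(40+6) − 15 = 77 → (40,77,6)

40,77,6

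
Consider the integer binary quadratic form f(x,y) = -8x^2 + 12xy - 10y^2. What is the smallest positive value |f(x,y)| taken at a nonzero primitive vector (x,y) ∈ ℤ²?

translate: b→4 (≡-12 mod 16), so (8,-12,10)→(8,4,6)
flip: (8,4,6)→(6,-4,8)
reduced (well bottom): (6,-4,8) with a≤c, −a<b≤a
well minimum |f| = |-6| = 6 (negative-definite)

6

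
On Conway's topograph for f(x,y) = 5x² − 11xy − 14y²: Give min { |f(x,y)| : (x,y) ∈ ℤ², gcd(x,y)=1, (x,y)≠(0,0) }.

descent: ρ → (-14,11,5)  [lands on river]
river: ρ → (5,19,-2)
river: ρ → (-2,17,14)
river: ρ → (14,11,-5)
river: ρ → (-5,19,2)
river: ρ → (2,17,-14)
closes: descent 1, river 6
min |a| on river = 2

2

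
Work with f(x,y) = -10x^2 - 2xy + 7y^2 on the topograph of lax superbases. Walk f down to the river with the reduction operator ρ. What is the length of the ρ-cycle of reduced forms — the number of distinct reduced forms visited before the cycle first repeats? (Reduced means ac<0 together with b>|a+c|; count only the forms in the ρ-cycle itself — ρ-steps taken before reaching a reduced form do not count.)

D = 284, ⌊√D⌋ = 16
descent: ρ → (7,16,-1)  [lands on river]
river: ρ → (-1,16,7)
river: ρ → (7,12,-5)
river: ρ → (-5,8,11)
river: ρ → (11,14,-2)
river: ρ → (-2,14,11)
river: ρ → (11,8,-5)
river: ρ → (-5,12,7)
ρ-cycle length = 8 (tail of 1 descent step not counted)

8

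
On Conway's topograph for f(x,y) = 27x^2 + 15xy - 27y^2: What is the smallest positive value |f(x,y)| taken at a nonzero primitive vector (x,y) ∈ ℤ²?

river: ρ → (-27,39,15)
river: ρ → (15,51,-9)
river: ρ → (-9,39,45)
river: ρ → (45,51,-3)
river: ρ → (-3,51,45)
river: ρ → (45,39,-9)
river: ρ → (-9,51,15)
river: ρ → (15,39,-27)
river: ρ → (-27,15,27)
river: ρ → (27,39,-15)
river: ρ → (-15,51,9)
river: ρ → (9,39,-45)
river: ρ → (-45,51,3)
river: ρ → (3,51,-45)
river: ρ → (-45,39,9)
river: ρ → (9,51,-15)
river: ρ → (-15,39,27)
river: ρ → (27,15,-27)
closes: descent 0, river 18
min |a| on river = 3

3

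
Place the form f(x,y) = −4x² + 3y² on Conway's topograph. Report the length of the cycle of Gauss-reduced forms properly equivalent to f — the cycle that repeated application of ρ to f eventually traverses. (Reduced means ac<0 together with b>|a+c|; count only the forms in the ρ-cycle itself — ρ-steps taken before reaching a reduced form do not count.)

D = 48, ⌊√D⌋ = 6
descent: ρ → (3,6,-1)  [lands on river]
river: ρ → (-1,6,3)
ρ-cycle length = 2 (tail of 1 descent step not counted)

2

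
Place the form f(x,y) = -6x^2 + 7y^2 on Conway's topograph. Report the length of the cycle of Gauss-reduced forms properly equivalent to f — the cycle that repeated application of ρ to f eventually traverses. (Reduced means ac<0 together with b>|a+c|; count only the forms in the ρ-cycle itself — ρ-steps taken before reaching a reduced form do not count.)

D = 168, ⌊√D⌋ = 12
descent: ρ → (7,0,-6)
descent: ρ → (-6,12,1)  [lands on river]
river: ρ → (1,12,-6)
ρ-cycle length = 2 (tail of 2 descent steps not counted)

2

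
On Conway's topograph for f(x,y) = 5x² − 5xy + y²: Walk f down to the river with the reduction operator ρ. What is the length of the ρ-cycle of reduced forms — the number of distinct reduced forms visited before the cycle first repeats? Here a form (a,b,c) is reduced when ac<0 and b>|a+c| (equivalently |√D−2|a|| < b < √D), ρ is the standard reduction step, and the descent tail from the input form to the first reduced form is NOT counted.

D = 5, ⌊√D⌋ = 2
descent: ρ → (1,1,-1)  [lands on river]
river: ρ → (-1,1,1)
ρ-cycle length = 2 (tail of 1 descent step not counted)

2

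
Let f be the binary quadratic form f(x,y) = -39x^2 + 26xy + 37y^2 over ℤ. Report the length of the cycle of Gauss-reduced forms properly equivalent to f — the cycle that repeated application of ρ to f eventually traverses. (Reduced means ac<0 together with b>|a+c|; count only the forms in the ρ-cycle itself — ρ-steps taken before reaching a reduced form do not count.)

D = 6448, ⌊√D⌋ = 80
river: ρ → (37,48,-28)
river: ρ → (-28,64,21)
river: ρ → (21,62,-31)
river: ρ → (-31,62,21)
river: ρ → (21,64,-28)
river: ρ → (-28,48,37)
river: ρ → (37,26,-39)
river: ρ → (-39,52,24)
river: ρ → (24,44,-47)
river: ρ → (-47,50,21)
river: ρ → (21,76,-8)
river: ρ → (-8,68,57)
river: ρ → (57,46,-19)
river: ρ → (-19,68,24)
river: ρ → (24,76,-7)
river: ρ → (-7,78,13)
river: ρ → (13,78,-7)
river: ρ → (-7,76,24)
river: ρ → (24,68,-19)
river: ρ → (-19,46,57)
river: ρ → (57,68,-8)
river: ρ → (-8,76,21)
river: ρ → (21,50,-47)
river: ρ → (-47,44,24)
river: ρ → (24,52,-39)
river: ρ → (-39,26,37)
ρ-cycle length = 26 (tail of 0 descent steps not counted)

26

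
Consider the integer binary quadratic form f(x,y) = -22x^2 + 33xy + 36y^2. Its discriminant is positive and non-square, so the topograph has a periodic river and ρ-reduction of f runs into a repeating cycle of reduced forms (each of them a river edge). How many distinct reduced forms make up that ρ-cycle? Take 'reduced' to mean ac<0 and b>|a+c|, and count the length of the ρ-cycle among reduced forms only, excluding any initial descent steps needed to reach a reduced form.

D = 4257, ⌊√D⌋ = 65
river: ρ → (36,39,-19)
river: ρ → (-19,37,38)
river: ρ → (38,39,-18)
river: ρ → (-18,33,44)
river: ρ → (44,55,-7)
river: ρ → (-7,57,36)
river: ρ → (36,15,-28)
river: ρ → (-28,41,23)
river: ρ → (23,51,-18)
river: ρ → (-18,57,14)
river: ρ → (14,55,-22)
river: ρ → (-22,33,36)
ρ-cycle length = 12 (tail of 0 descent steps not counted)

12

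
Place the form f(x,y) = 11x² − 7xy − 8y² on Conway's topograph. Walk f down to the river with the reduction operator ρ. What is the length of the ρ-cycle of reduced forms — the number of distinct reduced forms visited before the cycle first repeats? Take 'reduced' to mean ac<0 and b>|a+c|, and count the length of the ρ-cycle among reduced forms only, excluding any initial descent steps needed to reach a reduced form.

D = 401, ⌊√D⌋ = 20
descent: ρ → (-8,7,11)  [lands on river]
river: ρ → (11,15,-4)
river: ρ → (-4,17,7)
river: ρ → (7,11,-10)
river: ρ → (-10,9,8)
river: ρ → (8,7,-11)
river: ρ → (-11,15,4)
river: ρ → (4,17,-7)
river: ρ → (-7,11,10)
river: ρ → (10,9,-8)
ρ-cycle length = 10 (tail of 1 descent step not counted)

10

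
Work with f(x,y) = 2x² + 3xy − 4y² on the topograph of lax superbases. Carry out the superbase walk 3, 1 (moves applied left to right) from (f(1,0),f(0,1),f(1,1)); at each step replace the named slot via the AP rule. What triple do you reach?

start (2,-4,1) = (f(1,0),f(0,1),f(1,1))
replace slot 3: 2·(2+(-4)) − 1 = -5 → (2,-4,-5)
replace slot 1: 2·((-4)+(-5)) − 2 = -20 → (-20,-4,-5)

-20,-4,-5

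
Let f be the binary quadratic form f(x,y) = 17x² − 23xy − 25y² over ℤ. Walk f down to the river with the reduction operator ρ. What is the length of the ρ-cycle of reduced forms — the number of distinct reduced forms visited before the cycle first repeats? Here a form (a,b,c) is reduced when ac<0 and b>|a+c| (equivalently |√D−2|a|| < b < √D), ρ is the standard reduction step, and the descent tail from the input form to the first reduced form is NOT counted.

D = 2229, ⌊√D⌋ = 47
descent: ρ → (-25,23,17)  [lands on river]
river: ρ → (17,45,-3)
river: ρ → (-3,45,17)
river: ρ → (17,23,-25)
river: ρ → (-25,27,15)
river: ρ → (15,33,-19)
river: ρ → (-19,43,5)
river: ρ → (5,47,-1)
river: ρ → (-1,47,5)
river: ρ → (5,43,-19)
river: ρ → (-19,33,15)
river: ρ → (15,27,-25)
ρ-cycle length = 12 (tail of 1 descent step not counted)

12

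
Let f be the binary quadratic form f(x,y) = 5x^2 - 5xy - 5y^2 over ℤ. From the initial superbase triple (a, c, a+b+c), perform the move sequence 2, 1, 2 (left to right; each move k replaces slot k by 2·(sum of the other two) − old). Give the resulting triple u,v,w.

start (5,-5,-5) = (f(1,0),f(0,1),f(1,1))
replace slot 2: 2·(5+(-5)) − (-5) = 5 → (5,5,-5)
replace slot 1: 2·(5+(-5)) − 5 = -5 → (-5,5,-5)
replace slot 2: 2·((-5)+(-5)) − 5 = -25 → (-5,-25,-5)

-5,-25,-5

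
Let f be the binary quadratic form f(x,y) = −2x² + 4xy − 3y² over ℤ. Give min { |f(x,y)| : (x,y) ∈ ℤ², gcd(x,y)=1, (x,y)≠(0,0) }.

translate: b→0 (≡-4 mod 4), so (2,-4,3)→(2,0,1)
flip: (2,0,1)→(1,0,2)
reduced (well bottom): (1,0,2) with a≤c, −a<b≤a
well minimum |f| = |-1| = 1 (negative-definite)

1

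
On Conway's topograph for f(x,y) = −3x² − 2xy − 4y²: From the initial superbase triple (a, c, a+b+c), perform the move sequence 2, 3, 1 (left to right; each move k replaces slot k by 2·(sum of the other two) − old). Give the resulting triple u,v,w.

start (-3,-4,-9) = (f(1,0),f(0,1),f(1,1))
replace slot 2: 2·((-3)+(-9)) − (-4) = -20 → (-3,-20,-9)
replace slot 3: 2·((-3)+(-20)) − (-9) = -37 → (-3,-20,-37)
replace slot 1: 2·((-20)+(-37)) − (-3) = -111 → (-111,-20,-37)

-111,-20,-37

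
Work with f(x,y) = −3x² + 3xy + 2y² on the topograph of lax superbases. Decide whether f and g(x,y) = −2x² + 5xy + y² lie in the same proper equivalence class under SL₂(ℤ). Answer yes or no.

D₁ = 33, D₂ = 33
river cycle of f (length 4): (2, 5, -1), (-1, 5, 2), (2, 3, -3), (-3, 3, 2)
river cycle of g (length 4): (1, 5, -2), (-2, 3, 3), (3, 3, -2), (-2, 5, 1)
cycles differ ⇒ inequivalent

no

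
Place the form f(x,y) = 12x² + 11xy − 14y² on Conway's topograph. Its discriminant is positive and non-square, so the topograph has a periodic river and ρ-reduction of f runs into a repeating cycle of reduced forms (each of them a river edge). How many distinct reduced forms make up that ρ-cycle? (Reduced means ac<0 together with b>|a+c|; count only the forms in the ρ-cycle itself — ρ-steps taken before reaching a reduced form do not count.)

D = 793, ⌊√D⌋ = 28
river: ρ → (-14,17,9)
river: ρ → (9,19,-12)
river: ρ → (-12,5,16)
river: ρ → (16,27,-1)
river: ρ → (-1,27,16)
river: ρ → (16,5,-12)
river: ρ → (-12,19,9)
river: ρ → (9,17,-14)
river: ρ → (-14,11,12)
river: ρ → (12,13,-13)
river: ρ → (-13,13,12)
river: ρ → (12,11,-14)
ρ-cycle length = 12 (tail of 0 descent steps not counted)

12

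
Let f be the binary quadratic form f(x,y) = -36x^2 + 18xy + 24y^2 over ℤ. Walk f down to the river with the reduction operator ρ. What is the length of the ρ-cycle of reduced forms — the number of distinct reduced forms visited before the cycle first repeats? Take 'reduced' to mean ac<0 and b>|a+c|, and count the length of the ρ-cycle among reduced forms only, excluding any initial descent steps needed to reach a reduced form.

D = 3780, ⌊√D⌋ = 61
river: ρ → (24,30,-30)
river: ρ → (-30,30,24)
river: ρ → (24,18,-36)
river: ρ → (-36,54,6)
river: ρ → (6,54,-36)
river: ρ → (-36,18,24)
ρ-cycle length = 6 (tail of 0 descent steps not counted)

6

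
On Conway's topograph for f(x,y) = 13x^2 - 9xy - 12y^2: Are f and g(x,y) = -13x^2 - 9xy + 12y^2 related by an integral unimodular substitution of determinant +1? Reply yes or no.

D₁ = 705, D₂ = 705
river cycle of f (length 14): (-12, 9, 13), (13, 17, -8), (-8, 15, 15), (15, 15, -8), (-8, 17, 13), (13, 9, -12), (-12, 15, 10), (10, 25, -2), (-2, 23, 22), (22, 21, -3), … (4 more)
river cycle of g (length 14): (12, 9, -13), (-13, 17, 8), (8, 15, -15), (-15, 15, 8), (8, 17, -13), (-13, 9, 12), (12, 15, -10), (-10, 25, 2), (2, 23, -22), (-22, 21, 3), … (4 more)
cycles differ ⇒ inequivalent

no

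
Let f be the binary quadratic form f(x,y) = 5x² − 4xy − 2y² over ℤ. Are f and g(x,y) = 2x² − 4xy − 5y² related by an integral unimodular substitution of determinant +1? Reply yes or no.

D₁ = 56, D₂ = 56
river cycle of f (length 4): (-2, 4, 5), (5, 6, -1), (-1, 6, 5), (5, 4, -2)
river cycle of g (length 4): (-5, 4, 2), (2, 4, -5), (-5, 6, 1), (1, 6, -5)
cycles differ ⇒ inequivalent

no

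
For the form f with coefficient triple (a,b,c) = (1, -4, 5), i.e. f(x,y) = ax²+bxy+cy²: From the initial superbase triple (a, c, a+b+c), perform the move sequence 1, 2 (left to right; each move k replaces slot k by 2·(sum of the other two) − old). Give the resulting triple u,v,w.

start (1,5,2) = (f(1,0),f(0,1),f(1,1))
replace slot 1: 2·(5+2) − 1 = 13 → (13,5,2)
replace slot 2: 2·(13+2) − 5 = 25 → (13,25,2)

13,25,2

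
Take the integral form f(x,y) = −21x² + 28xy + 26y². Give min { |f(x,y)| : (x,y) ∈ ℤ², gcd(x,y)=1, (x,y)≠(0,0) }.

river: ρ → (26,24,-23)
river: ρ → (-23,22,27)
river: ρ → (27,32,-18)
river: ρ → (-18,40,19)
river: ρ → (19,36,-22)
river: ρ → (-22,52,3)
river: ρ → (3,50,-39)
river: ρ → (-39,28,14)
river: ρ → (14,28,-39)
river: ρ → (-39,50,3)
river: ρ → (3,52,-22)
river: ρ → (-22,36,19)
river: ρ → (19,40,-18)
river: ρ → (-18,32,27)
river: ρ → (27,22,-23)
river: ρ → (-23,24,26)
river: ρ → (26,28,-21)
river: ρ → (-21,14,33)
river: ρ → (33,52,-2)
river: ρ → (-2,52,33)
river: ρ → (33,14,-21)
river: ρ → (-21,28,26)
closes: descent 0, river 22
min |a| on river = 2

2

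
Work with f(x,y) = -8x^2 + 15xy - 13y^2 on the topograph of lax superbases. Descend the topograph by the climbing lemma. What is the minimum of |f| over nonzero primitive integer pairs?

translate: b→1 (≡-15 mod 16), so (8,-15,13)→(8,1,6)
flip: (8,1,6)→(6,-1,8)
reduced (well bottom): (6,-1,8) with a≤c, −a<b≤a
well minimum |f| = |-6| = 6 (negative-definite)

6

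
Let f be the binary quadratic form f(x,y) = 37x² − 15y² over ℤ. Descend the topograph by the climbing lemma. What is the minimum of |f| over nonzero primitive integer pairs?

descent: ρ → (-15,30,22)  [lands on river]
river: ρ → (22,14,-23)
river: ρ → (-23,32,13)
river: ρ → (13,46,-2)
river: ρ → (-2,46,13)
river: ρ → (13,32,-23)
river: ρ → (-23,14,22)
river: ρ → (22,30,-15)
closes: descent 1, river 8
min |a| on river = 2

2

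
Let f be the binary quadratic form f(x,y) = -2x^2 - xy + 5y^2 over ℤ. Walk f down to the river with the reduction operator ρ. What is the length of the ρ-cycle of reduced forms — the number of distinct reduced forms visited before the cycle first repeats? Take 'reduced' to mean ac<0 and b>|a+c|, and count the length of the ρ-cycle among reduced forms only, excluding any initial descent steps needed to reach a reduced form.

D = 41, ⌊√D⌋ = 6
descent: ρ → (5,1,-2)
descent: ρ → (-2,3,4)  [lands on river]
river: ρ → (4,5,-1)
river: ρ → (-1,5,4)
river: ρ → (4,3,-2)
river: ρ → (-2,5,2)
river: ρ → (2,3,-4)
river: ρ → (-4,5,1)
river: ρ → (1,5,-4)
river: ρ → (-4,3,2)
river: ρ → (2,5,-2)
ρ-cycle length = 10 (tail of 2 descent steps not counted)

10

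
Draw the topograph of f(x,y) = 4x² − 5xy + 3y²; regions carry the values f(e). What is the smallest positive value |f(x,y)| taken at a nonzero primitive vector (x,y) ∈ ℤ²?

translate: b→3 (≡-5 mod 8), so (4,-5,3)→(4,3,2)
flip: (4,3,2)→(2,-3,4)
translate: b→1 (≡-3 mod 4), so (2,-3,4)→(2,1,3)
reduced (well bottom): (2,1,3) with a≤c, −a<b≤a
well minimum = a = 2

2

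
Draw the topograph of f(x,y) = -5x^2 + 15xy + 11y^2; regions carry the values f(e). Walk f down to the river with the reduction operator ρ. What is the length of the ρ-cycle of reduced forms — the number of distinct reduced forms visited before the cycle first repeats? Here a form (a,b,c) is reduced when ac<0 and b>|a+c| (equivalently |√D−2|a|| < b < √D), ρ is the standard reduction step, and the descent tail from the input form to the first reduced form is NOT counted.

D = 445, ⌊√D⌋ = 21
river: ρ → (11,7,-9)
river: ρ → (-9,11,9)
river: ρ → (9,7,-11)
river: ρ → (-11,15,5)
river: ρ → (5,15,-11)
river: ρ → (-11,7,9)
river: ρ → (9,11,-9)
river: ρ → (-9,7,11)
river: ρ → (11,15,-5)
river: ρ → (-5,15,11)
ρ-cycle length = 10 (tail of 0 descent steps not counted)

10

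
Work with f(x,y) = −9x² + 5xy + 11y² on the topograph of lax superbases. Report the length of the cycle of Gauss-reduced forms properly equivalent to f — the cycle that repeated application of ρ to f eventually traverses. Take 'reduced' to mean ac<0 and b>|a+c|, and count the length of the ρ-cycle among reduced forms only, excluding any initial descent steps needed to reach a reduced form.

D = 421, ⌊√D⌋ = 20
river: ρ → (11,17,-3)
river: ρ → (-3,19,5)
river: ρ → (5,11,-15)
river: ρ → (-15,19,1)
river: ρ → (1,19,-15)
river: ρ → (-15,11,5)
river: ρ → (5,19,-3)
river: ρ → (-3,17,11)
river: ρ → (11,5,-9)
river: ρ → (-9,13,7)
river: ρ → (7,15,-7)
river: ρ → (-7,13,9)
river: ρ → (9,5,-11)
river: ρ → (-11,17,3)
river: ρ → (3,19,-5)
river: ρ → (-5,11,15)
river: ρ → (15,19,-1)
river: ρ → (-1,19,15)
river: ρ → (15,11,-5)
river: ρ → (-5,19,3)
river: ρ → (3,17,-11)
river: ρ → (-11,5,9)
river: ρ → (9,13,-7)
river: ρ → (-7,15,7)
river: ρ → (7,13,-9)
river: ρ → (-9,5,11)
ρ-cycle length = 26 (tail of 0 descent steps not counted)

26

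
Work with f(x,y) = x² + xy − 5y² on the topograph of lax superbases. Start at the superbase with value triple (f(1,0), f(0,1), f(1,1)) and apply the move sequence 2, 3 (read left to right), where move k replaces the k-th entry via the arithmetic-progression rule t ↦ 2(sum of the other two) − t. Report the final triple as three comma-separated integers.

start (1,-5,-3) = (f(1,0),f(0,1),f(1,1))
replace slot 2: 2·(1+(-3)) − (-5) = 1 → (1,1,-3)
replace slot 3: 2·(1+1) − (-3) = 7 → (1,1,7)

1,1,7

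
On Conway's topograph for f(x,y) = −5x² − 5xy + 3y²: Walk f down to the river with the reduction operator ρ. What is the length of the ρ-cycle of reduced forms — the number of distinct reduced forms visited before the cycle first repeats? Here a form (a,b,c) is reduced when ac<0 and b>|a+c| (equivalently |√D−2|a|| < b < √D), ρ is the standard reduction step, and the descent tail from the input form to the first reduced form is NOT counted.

D = 85, ⌊√D⌋ = 9
descent: ρ → (3,5,-5)  [lands on river]
river: ρ → (-5,5,3)
river: ρ → (3,7,-3)
river: ρ → (-3,5,5)
river: ρ → (5,5,-3)
river: ρ → (-3,7,3)
ρ-cycle length = 6 (tail of 1 descent step not counted)

6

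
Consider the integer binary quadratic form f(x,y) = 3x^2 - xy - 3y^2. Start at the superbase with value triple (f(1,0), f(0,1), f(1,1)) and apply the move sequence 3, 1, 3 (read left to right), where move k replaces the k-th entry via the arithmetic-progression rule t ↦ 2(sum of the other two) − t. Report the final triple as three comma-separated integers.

start (3,-3,-1) = (f(1,0),f(0,1),f(1,1))
replace slot 3: 2·(3+(-3)) − (-1) = 1 → (3,-3,1)
replace slot 1: 2·((-3)+1) − 3 = -7 → (-7,-3,1)
replace slot 3: 2·((-7)+(-3)) − 1 = -21 → (-7,-3,-21)

-7,-3,-21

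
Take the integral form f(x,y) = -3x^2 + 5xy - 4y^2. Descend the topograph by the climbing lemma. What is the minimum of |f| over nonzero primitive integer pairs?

translate: b→1 (≡-5 mod 6), so (3,-5,4)→(3,1,2)
flip: (3,1,2)→(2,-1,3)
reduced (well bottom): (2,-1,3) with a≤c, −a<b≤a
well minimum |f| = |-2| = 2 (negative-definite)

2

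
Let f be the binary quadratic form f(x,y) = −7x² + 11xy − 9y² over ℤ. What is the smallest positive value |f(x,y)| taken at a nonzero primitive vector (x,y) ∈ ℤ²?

translate: b→3 (≡-11 mod 14), so (7,-11,9)→(7,3,5)
flip: (7,3,5)→(5,-3,7)
reduced (well bottom): (5,-3,7) with a≤c, −a<b≤a
well minimum |f| = |-5| = 5 (negative-definite)

5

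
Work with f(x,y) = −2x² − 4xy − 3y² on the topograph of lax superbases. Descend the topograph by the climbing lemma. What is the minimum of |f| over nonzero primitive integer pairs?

translate: b→0 (≡4 mod 4), so (2,4,3)→(2,0,1)
flip: (2,0,1)→(1,0,2)
reduced (well bottom): (1,0,2) with a≤c, −a<b≤a
well minimum |f| = |-1| = 1 (negative-definite)

1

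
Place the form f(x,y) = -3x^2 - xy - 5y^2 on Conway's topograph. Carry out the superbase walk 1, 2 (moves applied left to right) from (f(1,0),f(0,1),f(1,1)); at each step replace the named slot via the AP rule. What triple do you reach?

start (-3,-5,-9) = (f(1,0),f(0,1),f(1,1))
replace slot 1: 2·((-5)+(-9)) − (-3) = -25 → (-25,-5,-9)
replace slot 2: 2·((-25)+(-9)) − (-5) = -63 → (-25,-63,-9)

-25,-63,-9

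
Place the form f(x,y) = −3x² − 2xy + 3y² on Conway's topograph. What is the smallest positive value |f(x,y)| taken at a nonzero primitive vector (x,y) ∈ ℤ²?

descent: ρ → (3,2,-3)  [lands on river]
river: ρ → (-3,4,2)
river: ρ → (2,4,-3)
river: ρ → (-3,2,3)
river: ρ → (3,4,-2)
river: ρ → (-2,4,3)
closes: descent 1, river 6
min |a| on river = 2

2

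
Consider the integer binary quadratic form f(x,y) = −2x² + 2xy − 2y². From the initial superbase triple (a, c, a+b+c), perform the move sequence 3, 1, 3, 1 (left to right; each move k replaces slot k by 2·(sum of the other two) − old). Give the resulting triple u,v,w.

start (-2,-2,-2) = (f(1,0),f(0,1),f(1,1))
replace slot 3: 2·((-2)+(-2)) − (-2) = -6 → (-2,-2,-6)
replace slot 1: 2·((-2)+(-6)) − (-2) = -14 → (-14,-2,-6)
replace slot 3: 2·((-14)+(-2)) − (-6) = -26 → (-14,-2,-26)
replace slot 1: 2·((-2)+(-26)) − (-14) = -42 → (-42,-2,-26)

-42,-2,-26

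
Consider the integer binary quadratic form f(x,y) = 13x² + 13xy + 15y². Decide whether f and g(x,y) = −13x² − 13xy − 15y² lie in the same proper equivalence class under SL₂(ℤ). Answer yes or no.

D₁ = -611, D₂ = -611
f: reduced (well bottom): (13,13,15) with a≤c, −a<b≤a
g is negative-definite; reduce −g:
−g: reduced (well bottom): (13,13,15) with a≤c, −a<b≤a
flip sign back: reduced form of g is (-13,-13,-15)
reduced forms (13, 13, 15) vs (-13, -13, -15) ⇒ inequivalent

no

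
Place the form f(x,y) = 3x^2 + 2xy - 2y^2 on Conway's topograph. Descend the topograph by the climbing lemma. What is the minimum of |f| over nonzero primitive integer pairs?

river: ρ → (-2,2,3)
river: ρ → (3,4,-1)
river: ρ → (-1,4,3)
river: ρ → (3,2,-2)
closes: descent 0, river 4
min |a| on river = 1

1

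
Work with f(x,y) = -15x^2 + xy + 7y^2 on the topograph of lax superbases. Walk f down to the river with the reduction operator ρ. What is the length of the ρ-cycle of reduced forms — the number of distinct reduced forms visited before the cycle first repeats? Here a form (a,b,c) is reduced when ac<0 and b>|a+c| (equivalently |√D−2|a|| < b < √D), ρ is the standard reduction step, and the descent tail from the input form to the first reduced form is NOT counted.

D = 421, ⌊√D⌋ = 20
descent: ρ → (7,13,-9)  [lands on river]
river: ρ → (-9,5,11)
river: ρ → (11,17,-3)
river: ρ → (-3,19,5)
river: ρ → (5,11,-15)
river: ρ → (-15,19,1)
river: ρ → (1,19,-15)
river: ρ → (-15,11,5)
river: ρ → (5,19,-3)
river: ρ → (-3,17,11)
river: ρ → (11,5,-9)
river: ρ → (-9,13,7)
river: ρ → (7,15,-7)
river: ρ → (-7,13,9)
river: ρ → (9,5,-11)
river: ρ → (-11,17,3)
river: ρ → (3,19,-5)
river: ρ → (-5,11,15)
river: ρ → (15,19,-1)
river: ρ → (-1,19,15)
river: ρ → (15,11,-5)
river: ρ → (-5,19,3)
river: ρ → (3,17,-11)
river: ρ → (-11,5,9)
river: ρ → (9,13,-7)
river: ρ → (-7,15,7)
ρ-cycle length = 26 (tail of 1 descent step not counted)

26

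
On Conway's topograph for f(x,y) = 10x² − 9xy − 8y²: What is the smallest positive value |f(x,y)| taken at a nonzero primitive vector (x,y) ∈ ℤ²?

descent: ρ → (-8,9,10)  [lands on river]
river: ρ → (10,11,-7)
river: ρ → (-7,17,4)
river: ρ → (4,15,-11)
river: ρ → (-11,7,8)
river: ρ → (8,9,-10)
river: ρ → (-10,11,7)
river: ρ → (7,17,-4)
river: ρ → (-4,15,11)
river: ρ → (11,7,-8)
closes: descent 1, river 10
min |a| on river = 4

4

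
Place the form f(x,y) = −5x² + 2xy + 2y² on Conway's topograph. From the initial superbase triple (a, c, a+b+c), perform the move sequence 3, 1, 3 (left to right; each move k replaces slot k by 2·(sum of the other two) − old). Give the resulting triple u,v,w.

start (-5,2,-1) = (f(1,0),f(0,1),f(1,1))
replace slot 3: 2·((-5)+2) − (-1) = -5 → (-5,2,-5)
replace slot 1: 2·(2+(-5)) − (-5) = -1 → (-1,2,-5)
replace slot 3: 2·((-1)+2) − (-5) = 7 → (-1,2,7)

-1,2,7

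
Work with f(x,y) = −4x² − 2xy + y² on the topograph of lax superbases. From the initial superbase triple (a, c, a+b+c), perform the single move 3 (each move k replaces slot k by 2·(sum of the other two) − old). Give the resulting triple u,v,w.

start (-4,1,-5) = (f(1,0),f(0,1),f(1,1))
replace slot 3: 2·((-4)+1) − (-5) = -1 → (-4,1,-1)

-4,1,-1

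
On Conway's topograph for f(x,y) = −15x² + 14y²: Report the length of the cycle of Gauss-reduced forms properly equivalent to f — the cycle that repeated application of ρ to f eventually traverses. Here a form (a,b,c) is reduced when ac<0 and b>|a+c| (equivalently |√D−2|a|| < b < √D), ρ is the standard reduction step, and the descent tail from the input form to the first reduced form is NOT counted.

D = 840, ⌊√D⌋ = 28
descent: ρ → (14,28,-1)  [lands on river]
river: ρ → (-1,28,14)
ρ-cycle length = 2 (tail of 1 descent step not counted)

2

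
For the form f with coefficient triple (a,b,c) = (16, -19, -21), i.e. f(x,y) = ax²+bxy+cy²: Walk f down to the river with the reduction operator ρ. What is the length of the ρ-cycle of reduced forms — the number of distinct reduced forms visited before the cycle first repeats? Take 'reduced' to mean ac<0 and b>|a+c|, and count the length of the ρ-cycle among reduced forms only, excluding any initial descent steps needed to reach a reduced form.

D = 1705, ⌊√D⌋ = 41
descent: ρ → (-21,19,16)  [lands on river]
river: ρ → (16,13,-24)
river: ρ → (-24,35,5)
river: ρ → (5,35,-24)
river: ρ → (-24,13,16)
river: ρ → (16,19,-21)
river: ρ → (-21,23,14)
river: ρ → (14,33,-11)
river: ρ → (-11,33,14)
river: ρ → (14,23,-21)
ρ-cycle length = 10 (tail of 1 descent step not counted)

10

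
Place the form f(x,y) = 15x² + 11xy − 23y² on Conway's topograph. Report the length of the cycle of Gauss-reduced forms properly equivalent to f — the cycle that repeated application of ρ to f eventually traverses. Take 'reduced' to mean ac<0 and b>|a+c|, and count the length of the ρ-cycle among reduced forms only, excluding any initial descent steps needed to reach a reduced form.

D = 1501, ⌊√D⌋ = 38
river: ρ → (-23,35,3)
river: ρ → (3,37,-11)
river: ρ → (-11,29,15)
river: ρ → (15,31,-9)
river: ρ → (-9,23,27)
river: ρ → (27,31,-5)
river: ρ → (-5,29,33)
river: ρ → (33,37,-1)
river: ρ → (-1,37,33)
river: ρ → (33,29,-5)
river: ρ → (-5,31,27)
river: ρ → (27,23,-9)
river: ρ → (-9,31,15)
river: ρ → (15,29,-11)
river: ρ → (-11,37,3)
river: ρ → (3,35,-23)
river: ρ → (-23,11,15)
river: ρ → (15,19,-19)
river: ρ → (-19,19,15)
river: ρ → (15,11,-23)
ρ-cycle length = 20 (tail of 0 descent steps not counted)

20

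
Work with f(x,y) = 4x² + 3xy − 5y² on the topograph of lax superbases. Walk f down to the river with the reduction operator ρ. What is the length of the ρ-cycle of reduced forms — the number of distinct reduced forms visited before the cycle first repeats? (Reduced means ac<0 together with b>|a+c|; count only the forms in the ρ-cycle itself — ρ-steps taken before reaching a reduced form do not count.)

D = 89, ⌊√D⌋ = 9
river: ρ → (-5,7,2)
river: ρ → (2,9,-1)
river: ρ → (-1,9,2)
river: ρ → (2,7,-5)
river: ρ → (-5,3,4)
river: ρ → (4,5,-4)
river: ρ → (-4,3,5)
river: ρ → (5,7,-2)
river: ρ → (-2,9,1)
river: ρ → (1,9,-2)
river: ρ → (-2,7,5)
river: ρ → (5,3,-4)
river: ρ → (-4,5,4)
river: ρ → (4,3,-5)
ρ-cycle length = 14 (tail of 0 descent steps not counted)

14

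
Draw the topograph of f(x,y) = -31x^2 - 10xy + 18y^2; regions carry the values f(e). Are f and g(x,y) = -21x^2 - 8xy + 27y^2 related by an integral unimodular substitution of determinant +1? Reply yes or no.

D₁ = 2332, D₂ = 2332
river cycle of f (length 18): (18, 46, -3), (-3, 44, 33), (33, 22, -14), (-14, 34, 21), (21, 8, -27), (-27, 46, 2), (2, 46, -27), (-27, 8, 21), (21, 34, -14), (-14, 22, 33), … (8 more)
river cycle of g (length 18): (27, 8, -21), (-21, 34, 14), (14, 22, -33), (-33, 44, 3), (3, 46, -18), (-18, 26, 23), (23, 20, -21), (-21, 22, 22), (22, 22, -21), (-21, 20, 23), … (8 more)
cycles differ ⇒ inequivalent

no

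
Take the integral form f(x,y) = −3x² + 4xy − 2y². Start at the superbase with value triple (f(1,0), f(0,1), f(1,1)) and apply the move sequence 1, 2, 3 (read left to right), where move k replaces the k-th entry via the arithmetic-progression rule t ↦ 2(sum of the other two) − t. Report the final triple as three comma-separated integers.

start (-3,-2,-1) = (f(1,0),f(0,1),f(1,1))
replace slot 1: 2·((-2)+(-1)) − (-3) = -3 → (-3,-2,-1)
replace slot 2: 2·((-3)+(-1)) − (-2) = -6 → (-3,-6,-1)
replace slot 3: 2·((-3)+(-6)) − (-1) = -17 → (-3,-6,-17)

-3,-6,-17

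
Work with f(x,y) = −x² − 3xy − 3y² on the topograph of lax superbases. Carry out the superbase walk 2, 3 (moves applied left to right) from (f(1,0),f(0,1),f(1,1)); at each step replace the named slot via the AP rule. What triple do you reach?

start (-1,-3,-7) = (f(1,0),f(0,1),f(1,1))
replace slot 2: 2·((-1)+(-7)) − (-3) = -13 → (-1,-13,-7)
replace slot 3: 2·((-1)+(-13)) − (-7) = -21 → (-1,-13,-21)

-1,-13,-21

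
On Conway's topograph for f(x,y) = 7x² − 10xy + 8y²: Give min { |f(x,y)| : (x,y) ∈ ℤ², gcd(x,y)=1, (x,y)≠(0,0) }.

translate: b→4 (≡-10 mod 14), so (7,-10,8)→(7,4,5)
flip: (7,4,5)→(5,-4,7)
reduced (well bottom): (5,-4,7) with a≤c, −a<b≤a
well minimum = a = 5

5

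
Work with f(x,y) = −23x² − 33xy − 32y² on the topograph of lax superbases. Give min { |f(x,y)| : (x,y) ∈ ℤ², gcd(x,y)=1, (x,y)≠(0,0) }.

translate: b→-13 (≡33 mod 46), so (23,33,32)→(23,-13,22)
flip: (23,-13,22)→(22,13,23)
reduced (well bottom): (22,13,23) with a≤c, −a<b≤a
well minimum |f| = |-22| = 22 (negative-definite)

22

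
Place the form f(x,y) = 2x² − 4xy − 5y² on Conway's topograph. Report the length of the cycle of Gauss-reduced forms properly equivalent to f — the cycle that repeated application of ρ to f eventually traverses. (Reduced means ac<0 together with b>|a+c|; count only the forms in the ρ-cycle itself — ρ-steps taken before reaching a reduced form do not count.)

D = 56, ⌊√D⌋ = 7
descent: ρ → (-5,4,2)  [lands on river]
river: ρ → (2,4,-5)
river: ρ → (-5,6,1)
river: ρ → (1,6,-5)
ρ-cycle length = 4 (tail of 1 descent step not counted)

4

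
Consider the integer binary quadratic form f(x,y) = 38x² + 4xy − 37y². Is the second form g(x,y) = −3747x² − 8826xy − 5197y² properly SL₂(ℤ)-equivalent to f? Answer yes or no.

D₁ = 5640, D₂ = 5640
river cycle of f (length 6): (-37, 70, 5), (5, 70, -37), (-37, 4, 38), (38, 72, -3), (-3, 72, 38), (38, 4, -37)
river cycle of g (length 6): (-3, 72, 38), (38, 4, -37), (-37, 70, 5), (5, 70, -37), (-37, 4, 38), (38, 72, -3)
cycles coincide ⇒ equivalent

yes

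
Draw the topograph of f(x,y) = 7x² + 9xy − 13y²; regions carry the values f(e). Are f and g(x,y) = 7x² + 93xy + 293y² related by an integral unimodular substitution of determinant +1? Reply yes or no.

D₁ = 445, D₂ = 445
river cycle of f (length 6): (-13, 17, 3), (3, 19, -7), (-7, 9, 13), (13, 17, -3), (-3, 19, 7), (7, 9, -13)
river cycle of g (length 6): (7, 9, -13), (-13, 17, 3), (3, 19, -7), (-7, 9, 13), (13, 17, -3), (-3, 19, 7)
cycles coincide ⇒ equivalent

yes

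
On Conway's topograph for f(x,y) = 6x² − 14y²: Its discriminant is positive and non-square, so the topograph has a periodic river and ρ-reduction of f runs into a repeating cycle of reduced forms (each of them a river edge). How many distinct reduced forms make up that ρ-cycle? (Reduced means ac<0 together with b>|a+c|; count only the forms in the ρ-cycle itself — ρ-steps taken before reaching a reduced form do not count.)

D = 336, ⌊√D⌋ = 18
descent: ρ → (-14,0,6)
descent: ρ → (6,12,-8)  [lands on river]
river: ρ → (-8,4,10)
river: ρ → (10,16,-2)
river: ρ → (-2,16,10)
river: ρ → (10,4,-8)
river: ρ → (-8,12,6)
ρ-cycle length = 6 (tail of 2 descent steps not counted)

6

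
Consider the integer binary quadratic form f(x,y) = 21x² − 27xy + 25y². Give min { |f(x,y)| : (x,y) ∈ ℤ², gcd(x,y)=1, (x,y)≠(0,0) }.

translate: b→15 (≡-27 mod 42), so (21,-27,25)→(21,15,19)
flip: (21,15,19)→(19,-15,21)
reduced (well bottom): (19,-15,21) with a≤c, −a<b≤a
well minimum = a = 19

19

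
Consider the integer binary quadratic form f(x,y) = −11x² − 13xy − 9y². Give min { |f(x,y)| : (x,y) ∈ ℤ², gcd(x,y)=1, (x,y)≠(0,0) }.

translate: b→-9 (≡13 mod 22), so (11,13,9)→(11,-9,7)
flip: (11,-9,7)→(7,9,11)
translate: b→-5 (≡9 mod 14), so (7,9,11)→(7,-5,9)
reduced (well bottom): (7,-5,9) with a≤c, −a<b≤a
well minimum |f| = |-7| = 7 (negative-definite)

7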